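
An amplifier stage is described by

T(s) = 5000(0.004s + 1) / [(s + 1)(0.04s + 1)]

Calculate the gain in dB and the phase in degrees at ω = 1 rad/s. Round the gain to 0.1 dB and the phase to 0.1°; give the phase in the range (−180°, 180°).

At ω = 1 rad/s:
zero (1 + j1·0.004) = 1 + j0.004 → |·| ≈ 1, ∠ ≈ 0.23°
pole (1 + j1·1) = 1 + j1 → |·| ≈ 1.4142, ∠ ≈ 45.00°
pole (1 + j1·0.04) = 1 + j0.04 → |·| ≈ 1.0008, ∠ ≈ 2.29°
|T| = 5000 · 1 / (1.4142 · 1.0008) ≈ 3532.7
Gain = 20 log₁₀(3532.7) ≈ 70.96 dB
∠T = (0.23°) − (45.00° + 2.29°) = -47.06°

71.0 dB, -47.1°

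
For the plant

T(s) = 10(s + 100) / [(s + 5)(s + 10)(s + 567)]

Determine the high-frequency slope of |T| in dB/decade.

-40 dB/decade

Each pole contributes −20 dB/decade at high frequency; each zero contributes +20 dB/decade.
Net: 1 zero(s) − 3 pole(s) → -40 dB/decade.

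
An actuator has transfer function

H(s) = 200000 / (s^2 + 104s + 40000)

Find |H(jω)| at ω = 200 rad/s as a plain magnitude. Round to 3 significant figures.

At s = jω = j200:
quadratic: (j200)² + 104·j200 + 40000 = 0 + j20800 → |·| ≈ 20800, ∠ ≈ 90.00°
|H| = 200000 / 20800 ≈ 9.6154

9.62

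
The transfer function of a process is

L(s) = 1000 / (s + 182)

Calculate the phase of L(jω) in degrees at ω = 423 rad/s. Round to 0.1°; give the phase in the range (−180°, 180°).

Substitute s = j423:
Numerator: 1000 = 1000 + j0
Denominator: (j423) + 182 = 182 + j423
|N| = √(1000² + 0²) ≈ 1000, ∠N ≈ 0.00°
|D| = √(182² + 423²) ≈ 460.49, ∠D ≈ 66.72°
∠L = 0.00° − 66.72° = -66.72°

-66.7°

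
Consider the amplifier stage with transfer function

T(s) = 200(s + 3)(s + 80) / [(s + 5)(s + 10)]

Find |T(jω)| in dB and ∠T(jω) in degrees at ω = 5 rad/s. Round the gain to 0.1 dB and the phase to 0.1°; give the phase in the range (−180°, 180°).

61.5 dB, -9.0°

At s = jω = j5:
zero (s+3): 3 + j5 → |·| = √(3²+5²) = √34 ≈ 5.831, ∠ = arctan(5/3) ≈ 59.04°
zero (s+80): 80 + j5 → |·| = √(80²+5²) = √6425 ≈ 80.156, ∠ = arctan(5/80) ≈ 3.58°
pole (s+5): 5 + j5 → |·| = √(5²+5²) = √50 ≈ 7.0711, ∠ = arctan(5/5) ≈ 45.00°
pole (s+10): 10 + j5 → |·| = √(10²+5²) = √125 ≈ 11.18, ∠ = arctan(5/10) ≈ 26.57°
|T| = 200 · 467.39 / 79.055 ≈ 1182.4
Gain = 20 log₁₀(1182.4) ≈ 61.46 dB
∠T = 62.62° − 71.57° = -8.95°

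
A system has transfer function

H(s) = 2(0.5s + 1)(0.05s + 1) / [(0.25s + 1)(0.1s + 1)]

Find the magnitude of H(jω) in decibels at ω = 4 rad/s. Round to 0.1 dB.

9.5 dB

At ω = 4 rad/s:
zero (1 + j4·0.5) = 1 + j2 → |·| ≈ 2.2361, ∠ ≈ 63.43°
zero (1 + j4·0.05) = 1 + j0.2 → |·| ≈ 1.0198, ∠ ≈ 11.31°
pole (1 + j4·0.25) = 1 + j1 → |·| ≈ 1.4142, ∠ ≈ 45.00°
pole (1 + j4·0.1) = 1 + j0.4 → |·| ≈ 1.077, ∠ ≈ 21.80°
|H| = 2 · 2.2361 · 1.0198 / (1.4142 · 1.077) ≈ 2.9944
Gain = 20 log₁₀(2.9944) ≈ 9.53 dB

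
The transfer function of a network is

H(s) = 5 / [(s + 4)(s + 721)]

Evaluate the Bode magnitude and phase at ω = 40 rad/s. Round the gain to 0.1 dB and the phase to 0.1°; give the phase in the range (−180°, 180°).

At s = jω = j40:
pole (s+4): 4 + j40 → |·| = √(4²+40²) = √1616 ≈ 40.2, ∠ = arctan(40/4) ≈ 84.29°
pole (s+721): 721 + j40 → |·| = √(721²+40²) = √521441 ≈ 722.11, ∠ = arctan(40/721) ≈ 3.18°
|H| = 5 / 29029 ≈ 0.00017224
Gain = 20 log₁₀(0.00017224) ≈ -75.28 dB
∠H = 0.00° − 87.47° = -87.47°

-75.3 dB, -87.5°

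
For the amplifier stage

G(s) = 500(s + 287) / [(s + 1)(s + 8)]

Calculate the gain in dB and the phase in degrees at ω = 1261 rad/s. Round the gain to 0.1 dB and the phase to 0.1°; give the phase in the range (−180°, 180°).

At s = jω = j1261:
zero (s+287): 287 + j1261 → |·| = √(287²+1261²) = √1672490 ≈ 1293.2, ∠ = arctan(1261/287) ≈ 77.18°
pole (s+1): 1 + j1261 → |·| = √(1²+1261²) = √1590122 ≈ 1261, ∠ = arctan(1261/1) ≈ 89.95°
pole (s+8): 8 + j1261 → |·| = √(8²+1261²) = √1590185 ≈ 1261, ∠ = arctan(1261/8) ≈ 89.64°
|G| = 500 · 1293.2 / 1.5901e+06 ≈ 0.40664
Gain = 20 log₁₀(0.40664) ≈ -7.82 dB
∠G = 77.18° − 179.59° = -102.41°

-7.8 dB, -102.4°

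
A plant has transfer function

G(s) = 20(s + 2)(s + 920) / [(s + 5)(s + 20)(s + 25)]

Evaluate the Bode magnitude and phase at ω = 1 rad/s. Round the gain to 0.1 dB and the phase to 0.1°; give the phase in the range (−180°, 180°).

At s = jω = j1:
zero (s+2): 2 + j1 → |·| = √(2²+1²) = √5 ≈ 2.2361, ∠ = arctan(1/2) ≈ 26.57°
zero (s+920): 920 + j1 → |·| = √(920²+1²) = √846401 ≈ 920, ∠ = arctan(1/920) ≈ 0.06°
pole (s+5): 5 + j1 → |·| = √(5²+1²) = √26 ≈ 5.099, ∠ = arctan(1/5) ≈ 11.31°
pole (s+20): 20 + j1 → |·| = √(20²+1²) = √401 ≈ 20.025, ∠ = arctan(1/20) ≈ 2.86°
pole (s+25): 25 + j1 → |·| = √(25²+1²) = √626 ≈ 25.02, ∠ = arctan(1/25) ≈ 2.29°
|G| = 20 · 2057.2 / 2554.7 ≈ 16.105
Gain = 20 log₁₀(16.105) ≈ 24.14 dB
∠G = 26.63° − 16.46° = 10.17°

24.1 dB, 10.2°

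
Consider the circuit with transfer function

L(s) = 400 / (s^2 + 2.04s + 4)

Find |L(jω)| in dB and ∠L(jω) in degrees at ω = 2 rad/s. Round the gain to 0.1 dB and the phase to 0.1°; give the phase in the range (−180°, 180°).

At s = jω = j2:
quadratic: (j2)² + 2.04·j2 + 4 = 0 + j4.08 → |·| ≈ 4.08, ∠ ≈ 90.00°
|L| = 400 / 4.08 ≈ 98.039
Gain = 20 log₁₀(98.039) ≈ 39.83 dB
∠L = 0.00° − 90.00° = -90.00°

39.8 dB, -90.0°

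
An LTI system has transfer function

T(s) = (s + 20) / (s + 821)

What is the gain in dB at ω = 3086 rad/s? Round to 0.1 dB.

-0.3 dB

Substitute s = j3086:
Numerator: (j3086) + 20 = 20 + j3086
Denominator: (j3086) + 821 = 821 + j3086
|N| = √(20² + 3086²) ≈ 3086.1, ∠N ≈ 89.63°
|D| = √(821² + 3086²) ≈ 3193.3, ∠D ≈ 75.10°
|T| = 3086.1 / 3193.3 ≈ 0.96643
Gain = 20 log₁₀(0.96643) ≈ -0.30 dB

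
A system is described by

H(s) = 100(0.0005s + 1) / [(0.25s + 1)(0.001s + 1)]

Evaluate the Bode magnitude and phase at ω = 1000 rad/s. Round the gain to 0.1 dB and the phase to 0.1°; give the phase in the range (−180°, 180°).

-10.0 dB, -108.2°

At ω = 1000 rad/s:
zero (1 + j1000·0.0005) = 1 + j0.5 → |·| ≈ 1.118, ∠ ≈ 26.57°
pole (1 + j1000·0.25) = 1 + j250 → |·| ≈ 250, ∠ ≈ 89.77°
pole (1 + j1000·0.001) = 1 + j1 → |·| ≈ 1.4142, ∠ ≈ 45.00°
|H| = 100 · 1.118 / (250 · 1.4142) ≈ 0.31622
Gain = 20 log₁₀(0.31622) ≈ -10.00 dB
∠H = (26.57°) − (89.77° + 45.00°) = -108.20°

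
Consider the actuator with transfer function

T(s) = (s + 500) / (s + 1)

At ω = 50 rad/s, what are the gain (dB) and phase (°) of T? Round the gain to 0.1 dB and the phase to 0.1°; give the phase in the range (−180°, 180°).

At s = jω = j50:
zero (s+500): 500 + j50 → |·| = √(500²+50²) = √252500 ≈ 502.49, ∠ = arctan(50/500) ≈ 5.71°
pole (s+1): 1 + j50 → |·| = √(1²+50²) = √2501 ≈ 50.01, ∠ = arctan(50/1) ≈ 88.85°
|T| = 1 · 502.49 / 50.01 ≈ 10.048
Gain = 20 log₁₀(10.048) ≈ 20.04 dB
∠T = 5.71° − 88.85° = -83.14°

20.0 dB, -83.1°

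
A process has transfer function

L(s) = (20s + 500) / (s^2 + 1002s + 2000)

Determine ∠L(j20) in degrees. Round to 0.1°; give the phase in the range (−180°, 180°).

-46.8°

Substitute s = j20:
Numerator: 20(j20) + 500 = 500 + j400
Denominator: (j20)^2 + 1002(j20) + 2000 = 1600 + j20040
|N| = √(500² + 400²) ≈ 640.31, ∠N ≈ 38.66°
|D| = √(1600² + 20040²) ≈ 20104, ∠D ≈ 85.44°
∠L = 38.66° − 85.44° = -46.78°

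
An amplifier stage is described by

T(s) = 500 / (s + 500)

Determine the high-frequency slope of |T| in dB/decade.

-20 dB/decade

Each pole contributes −20 dB/decade at high frequency; each zero contributes +20 dB/decade.
Net: 0 zero(s) − 1 pole(s) → -20 dB/decade.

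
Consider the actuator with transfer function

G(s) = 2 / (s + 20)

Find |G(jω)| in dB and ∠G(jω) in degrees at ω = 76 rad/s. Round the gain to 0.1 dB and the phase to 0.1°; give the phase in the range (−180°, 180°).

-31.9 dB, -75.3°

Substitute s = j76:
Numerator: 2 = 2 + j0
Denominator: (j76) + 20 = 20 + j76
|N| = √(2² + 0²) ≈ 2, ∠N ≈ 0.00°
|D| = √(20² + 76²) ≈ 78.588, ∠D ≈ 75.26°
|G| = 2 / 78.588 ≈ 0.025449
Gain = 20 log₁₀(0.025449) ≈ -31.89 dB
∠G = 0.00° − 75.26° = -75.26°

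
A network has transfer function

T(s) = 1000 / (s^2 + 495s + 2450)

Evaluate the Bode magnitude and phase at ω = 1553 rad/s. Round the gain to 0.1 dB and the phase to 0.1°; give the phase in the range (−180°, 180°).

-68.1 dB, -162.3°

Substitute s = j1553:
Numerator: 1000 = 1000 + j0
Denominator: (j1553)^2 + 495(j1553) + 2450 = -2409359 + j768735
|N| = √(1000² + 0²) ≈ 1000, ∠N ≈ 0.00°
|D| = √(2409359² + 768735²) ≈ 2.529e+06, ∠D ≈ 162.30°
|T| = 1000 / 2.529e+06 ≈ 0.00039541
Gain = 20 log₁₀(0.00039541) ≈ -68.06 dB
∠T = 0.00° − 162.30° = -162.30°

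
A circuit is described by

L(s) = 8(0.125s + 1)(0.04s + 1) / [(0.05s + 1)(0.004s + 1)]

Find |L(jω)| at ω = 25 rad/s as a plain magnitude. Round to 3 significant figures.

23.1

At ω = 25 rad/s:
zero (1 + j25·0.125) = 1 + j3.125 → |·| ≈ 3.2811, ∠ ≈ 72.26°
zero (1 + j25·0.04) = 1 + j1 → |·| ≈ 1.4142, ∠ ≈ 45.00°
pole (1 + j25·0.05) = 1 + j1.25 → |·| ≈ 1.6008, ∠ ≈ 51.34°
pole (1 + j25·0.004) = 1 + j0.1 → |·| ≈ 1.005, ∠ ≈ 5.71°
|L| = 8 · 3.2811 · 1.4142 / (1.6008 · 1.005) ≈ 23.074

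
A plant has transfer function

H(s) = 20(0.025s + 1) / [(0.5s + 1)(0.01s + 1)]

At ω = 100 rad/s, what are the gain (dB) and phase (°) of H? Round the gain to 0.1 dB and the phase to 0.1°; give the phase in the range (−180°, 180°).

At ω = 100 rad/s:
zero (1 + j100·0.025) = 1 + j2.5 → |·| ≈ 2.6926, ∠ ≈ 68.20°
pole (1 + j100·0.5) = 1 + j50 → |·| ≈ 50.01, ∠ ≈ 88.85°
pole (1 + j100·0.01) = 1 + j1 → |·| ≈ 1.4142, ∠ ≈ 45.00°
|H| = 20 · 2.6926 / (50.01 · 1.4142) ≈ 0.76144
Gain = 20 log₁₀(0.76144) ≈ -2.37 dB
∠H = (68.20°) − (88.85° + 45.00°) = -65.65°

-2.4 dB, -65.7°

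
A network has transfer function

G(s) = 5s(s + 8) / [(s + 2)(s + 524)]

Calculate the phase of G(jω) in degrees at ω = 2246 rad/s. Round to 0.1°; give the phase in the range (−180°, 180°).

13.0°

At s = jω = j2246:
zero (s+8): 8 + j2246 → |·| = √(8²+2246²) = √5044580 ≈ 2246, ∠ = arctan(2246/8) ≈ 89.80°
zero at origin: s = j2246 → |·| = 2246, ∠ = 90.00°
pole (s+2): 2 + j2246 → |·| = √(2²+2246²) = √5044520 ≈ 2246, ∠ = arctan(2246/2) ≈ 89.95°
pole (s+524): 524 + j2246 → |·| = √(524²+2246²) = √5319092 ≈ 2306.3, ∠ = arctan(2246/524) ≈ 76.87°
∠G = 179.80° − 166.82° = 12.98°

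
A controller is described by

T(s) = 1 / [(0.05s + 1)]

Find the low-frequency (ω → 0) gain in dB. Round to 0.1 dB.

0.0 dB

T(0) = 1 · 1 / 1 = 1
20 log₁₀(1) ≈ 0.00 dB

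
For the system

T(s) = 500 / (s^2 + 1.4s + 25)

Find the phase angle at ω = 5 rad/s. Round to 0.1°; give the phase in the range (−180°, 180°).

At s = jω = j5:
quadratic: (j5)² + 1.4·j5 + 25 = 0 + j7 → |·| ≈ 7, ∠ ≈ 90.00°
∠T = 0.00° − 90.00° = -90.00°

-90.0°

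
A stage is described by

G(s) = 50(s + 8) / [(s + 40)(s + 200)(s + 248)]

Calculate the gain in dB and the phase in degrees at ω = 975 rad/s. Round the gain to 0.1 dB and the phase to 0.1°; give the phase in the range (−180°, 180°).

-86.0 dB, -152.3°

At s = jω = j975:
zero (s+8): 8 + j975 → |·| = √(8²+975²) = √950689 ≈ 975.03, ∠ = arctan(975/8) ≈ 89.53°
pole (s+40): 40 + j975 → |·| = √(40²+975²) = √952225 ≈ 975.82, ∠ = arctan(975/40) ≈ 87.65°
pole (s+200): 200 + j975 → |·| = √(200²+975²) = √990625 ≈ 995.3, ∠ = arctan(975/200) ≈ 78.41°
pole (s+248): 248 + j975 → |·| = √(248²+975²) = √1012129 ≈ 1006, ∠ = arctan(975/248) ≈ 75.73°
|G| = 50 · 975.03 / 9.7706e+08 ≈ 4.9896e-05
Gain = 20 log₁₀(4.9896e-05) ≈ -86.04 dB
∠G = 89.53° − 241.79° = -152.26°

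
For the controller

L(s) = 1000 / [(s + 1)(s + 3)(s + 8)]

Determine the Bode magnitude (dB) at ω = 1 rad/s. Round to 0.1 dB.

28.9 dB

At s = jω = j1:
pole (s+1): 1 + j1 → |·| = √(1²+1²) = √2 ≈ 1.4142, ∠ = arctan(1/1) ≈ 45.00°
pole (s+3): 3 + j1 → |·| = √(3²+1²) = √10 ≈ 3.1623, ∠ = arctan(1/3) ≈ 18.43°
pole (s+8): 8 + j1 → |·| = √(8²+1²) = √65 ≈ 8.0623, ∠ = arctan(1/8) ≈ 7.13°
|L| = 1000 / 36.056 ≈ 27.735
Gain = 20 log₁₀(27.735) ≈ 28.86 dB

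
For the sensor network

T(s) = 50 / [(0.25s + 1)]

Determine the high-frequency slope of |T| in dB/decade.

-20 dB/decade

Each pole contributes −20 dB/decade at high frequency; each zero contributes +20 dB/decade.
Net: 0 zero(s) − 1 pole(s) → -20 dB/decade.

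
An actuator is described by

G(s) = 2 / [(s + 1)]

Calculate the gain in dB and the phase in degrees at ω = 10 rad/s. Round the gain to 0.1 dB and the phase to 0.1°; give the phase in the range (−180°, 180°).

At ω = 10 rad/s:
pole (1 + j10·1) = 1 + j10 → |·| ≈ 10.05, ∠ ≈ 84.29°
|G| = 2 · 1 / (10.05) ≈ 0.199
Gain = 20 log₁₀(0.199) ≈ -14.02 dB
∠G = (0°) − (84.29°) = -84.29°

-14.0 dB, -84.3°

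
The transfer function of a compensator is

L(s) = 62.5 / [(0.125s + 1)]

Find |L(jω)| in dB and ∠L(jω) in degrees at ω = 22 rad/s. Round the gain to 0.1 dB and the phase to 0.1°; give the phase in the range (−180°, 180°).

26.6 dB, -70.0°

At ω = 22 rad/s:
pole (1 + j22·0.125) = 1 + j2.75 → |·| ≈ 2.9262, ∠ ≈ 70.02°
|L| = 62.5 · 1 / (2.9262) ≈ 21.359
Gain = 20 log₁₀(21.359) ≈ 26.59 dB
∠L = (0°) − (70.02°) = -70.02°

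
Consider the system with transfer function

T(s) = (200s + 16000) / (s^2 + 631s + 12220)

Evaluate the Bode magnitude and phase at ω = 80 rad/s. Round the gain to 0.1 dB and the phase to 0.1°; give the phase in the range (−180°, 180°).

-7.0 dB, -38.4°

Substitute s = j80:
Numerator: 200(j80) + 16000 = 16000 + j16000
Denominator: (j80)^2 + 631(j80) + 12220 = 5820 + j50480
|N| = √(16000² + 16000²) ≈ 22627, ∠N ≈ 45.00°
|D| = √(5820² + 50480²) ≈ 50814, ∠D ≈ 83.42°
|T| = 22627 / 50814 ≈ 0.44529
Gain = 20 log₁₀(0.44529) ≈ -7.03 dB
∠T = 45.00° − 83.42° = -38.42°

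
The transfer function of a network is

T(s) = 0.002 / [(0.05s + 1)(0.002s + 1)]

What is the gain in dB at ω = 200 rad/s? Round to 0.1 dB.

-74.7 dB

At ω = 200 rad/s:
pole (1 + j200·0.05) = 1 + j10 → |·| ≈ 10.05, ∠ ≈ 84.29°
pole (1 + j200·0.002) = 1 + j0.4 → |·| ≈ 1.077, ∠ ≈ 21.80°
|T| = 0.002 · 1 / (10.05 · 1.077) ≈ 0.00018478
Gain = 20 log₁₀(0.00018478) ≈ -74.67 dB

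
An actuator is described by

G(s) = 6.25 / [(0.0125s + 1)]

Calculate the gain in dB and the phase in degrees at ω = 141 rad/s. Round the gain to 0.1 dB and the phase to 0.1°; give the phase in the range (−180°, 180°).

9.8 dB, -60.4°

At ω = 141 rad/s:
pole (1 + j141·0.0125) = 1 + j1.7625 → |·| ≈ 2.0264, ∠ ≈ 60.43°
|G| = 6.25 · 1 / (2.0264) ≈ 3.0843
Gain = 20 log₁₀(3.0843) ≈ 9.78 dB
∠G = (0°) − (60.43°) = -60.43°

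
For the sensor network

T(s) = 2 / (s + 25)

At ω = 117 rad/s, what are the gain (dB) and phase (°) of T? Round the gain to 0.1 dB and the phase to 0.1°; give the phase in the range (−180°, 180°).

Substitute s = j117:
Numerator: 2 = 2 + j0
Denominator: (j117) + 25 = 25 + j117
|N| = √(2² + 0²) ≈ 2, ∠N ≈ 0.00°
|D| = √(25² + 117²) ≈ 119.64, ∠D ≈ 77.94°
|T| = 2 / 119.64 ≈ 0.016717
Gain = 20 log₁₀(0.016717) ≈ -35.54 dB
∠T = 0.00° − 77.94° = -77.94°

-35.5 dB, -77.9°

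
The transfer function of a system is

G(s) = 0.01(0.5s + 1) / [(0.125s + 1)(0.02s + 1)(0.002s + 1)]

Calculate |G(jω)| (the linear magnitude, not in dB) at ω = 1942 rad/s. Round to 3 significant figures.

At ω = 1942 rad/s:
zero (1 + j1942·0.5) = 1 + j971 → |·| ≈ 971, ∠ ≈ 89.94°
pole (1 + j1942·0.125) = 1 + j242.75 → |·| ≈ 242.75, ∠ ≈ 89.76°
pole (1 + j1942·0.02) = 1 + j38.84 → |·| ≈ 38.853, ∠ ≈ 88.53°
pole (1 + j1942·0.002) = 1 + j3.884 → |·| ≈ 4.0107, ∠ ≈ 75.56°
|G| = 0.01 · 971 / (242.75 · 38.853 · 4.0107) ≈ 0.00025669

0.000257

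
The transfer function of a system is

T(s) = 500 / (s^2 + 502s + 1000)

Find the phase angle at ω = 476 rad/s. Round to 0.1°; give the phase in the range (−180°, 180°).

-133.4°

Substitute s = j476:
Numerator: 500 = 500 + j0
Denominator: (j476)^2 + 502(j476) + 1000 = -225576 + j238952
|N| = √(500² + 0²) ≈ 500, ∠N ≈ 0.00°
|D| = √(225576² + 238952²) ≈ 3.2861e+05, ∠D ≈ 133.35°
∠T = 0.00° − 133.35° = -133.35°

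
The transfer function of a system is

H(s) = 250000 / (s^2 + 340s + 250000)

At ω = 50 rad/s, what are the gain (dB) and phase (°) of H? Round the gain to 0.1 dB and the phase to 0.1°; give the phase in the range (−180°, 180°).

At s = jω = j50:
quadratic: (j50)² + 340·j50 + 250000 = 247500 + j17000 → |·| ≈ 2.4808e+05, ∠ ≈ 3.93°
|H| = 250000 / 2.4808e+05 ≈ 1.0077
Gain = 20 log₁₀(1.0077) ≈ 0.07 dB
∠H = 0.00° − 3.93° = -3.93°

0.1 dB, -3.9°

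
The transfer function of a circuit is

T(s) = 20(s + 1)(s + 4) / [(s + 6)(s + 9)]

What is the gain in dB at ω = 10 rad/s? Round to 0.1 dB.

At s = jω = j10:
zero (s+1): 1 + j10 → |·| = √(1²+10²) = √101 ≈ 10.05, ∠ = arctan(10/1) ≈ 84.29°
zero (s+4): 4 + j10 → |·| = √(4²+10²) = √116 ≈ 10.77, ∠ = arctan(10/4) ≈ 68.20°
pole (s+6): 6 + j10 → |·| = √(6²+10²) = √136 ≈ 11.662, ∠ = arctan(10/6) ≈ 59.04°
pole (s+9): 9 + j10 → |·| = √(9²+10²) = √181 ≈ 13.454, ∠ = arctan(10/9) ≈ 48.01°
|T| = 20 · 108.24 / 156.9 ≈ 13.797
Gain = 20 log₁₀(13.797) ≈ 22.80 dB

22.8 dB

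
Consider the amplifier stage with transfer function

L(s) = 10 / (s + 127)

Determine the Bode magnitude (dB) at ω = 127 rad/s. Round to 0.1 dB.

At s = jω = j127:
pole (s+127): 127 + j127 → |·| = √(127²+127²) = √32258 ≈ 179.61, ∠ = arctan(127/127) ≈ 45.00°
|L| = 10 / 179.61 ≈ 0.055676
Gain = 20 log₁₀(0.055676) ≈ -25.09 dB

-25.1 dB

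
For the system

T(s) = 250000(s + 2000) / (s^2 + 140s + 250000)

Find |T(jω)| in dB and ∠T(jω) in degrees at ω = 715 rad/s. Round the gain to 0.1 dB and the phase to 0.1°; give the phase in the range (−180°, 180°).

65.6 dB, -139.4°

At s = jω = j715:
zero (s+2000): 2000 + j715 → |·| = √(2000²+715²) = √4511225 ≈ 2124, ∠ = arctan(715/2000) ≈ 19.67°
quadratic: (j715)² + 140·j715 + 250000 = -261225 + j100100 → |·| ≈ 2.7975e+05, ∠ ≈ 159.03°
|T| = 250000 · 2124 / 2.7975e+05 ≈ 1898.1
Gain = 20 log₁₀(1898.1) ≈ 65.57 dB
∠T = 19.67° − 159.03° = -139.36°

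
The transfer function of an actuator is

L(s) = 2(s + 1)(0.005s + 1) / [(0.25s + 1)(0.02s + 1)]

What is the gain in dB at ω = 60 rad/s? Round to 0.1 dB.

14.5 dB

At ω = 60 rad/s:
zero (1 + j60·1) = 1 + j60 → |·| ≈ 60.008, ∠ ≈ 89.05°
zero (1 + j60·0.005) = 1 + j0.3 → |·| ≈ 1.044, ∠ ≈ 16.70°
pole (1 + j60·0.25) = 1 + j15 → |·| ≈ 15.033, ∠ ≈ 86.19°
pole (1 + j60·0.02) = 1 + j1.2 → |·| ≈ 1.562, ∠ ≈ 50.19°
|L| = 2 · 60.008 · 1.044 / (15.033 · 1.562) ≈ 5.336
Gain = 20 log₁₀(5.336) ≈ 14.54 dB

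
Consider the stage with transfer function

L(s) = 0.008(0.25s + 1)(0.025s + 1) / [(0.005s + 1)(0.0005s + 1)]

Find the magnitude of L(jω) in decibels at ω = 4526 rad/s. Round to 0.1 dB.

At ω = 4526 rad/s:
zero (1 + j4526·0.25) = 1 + j1131.5 → |·| ≈ 1131.5, ∠ ≈ 89.95°
zero (1 + j4526·0.025) = 1 + j113.15 → |·| ≈ 113.15, ∠ ≈ 89.49°
pole (1 + j4526·0.005) = 1 + j22.63 → |·| ≈ 22.652, ∠ ≈ 87.47°
pole (1 + j4526·0.0005) = 1 + j2.263 → |·| ≈ 2.4741, ∠ ≈ 66.16°
|L| = 0.008 · 1131.5 · 113.15 / (22.652 · 2.4741) ≈ 18.276
Gain = 20 log₁₀(18.276) ≈ 25.24 dB

25.2 dB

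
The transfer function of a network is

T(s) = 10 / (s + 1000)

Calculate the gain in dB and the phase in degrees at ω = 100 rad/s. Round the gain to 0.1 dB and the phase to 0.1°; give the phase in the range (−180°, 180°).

-40.0 dB, -5.7°

At s = jω = j100:
pole (s+1000): 1000 + j100 → |·| = √(1000²+100²) = √1010000 ≈ 1005, ∠ = arctan(100/1000) ≈ 5.71°
|T| = 10 / 1005 ≈ 0.0099502
Gain = 20 log₁₀(0.0099502) ≈ -40.04 dB
∠T = 0.00° − 5.71° = -5.71°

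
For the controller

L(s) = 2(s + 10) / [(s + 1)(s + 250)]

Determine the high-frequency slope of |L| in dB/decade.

-20 dB/decade

Each pole contributes −20 dB/decade at high frequency; each zero contributes +20 dB/decade.
Net: 1 zero(s) − 2 pole(s) → -20 dB/decade.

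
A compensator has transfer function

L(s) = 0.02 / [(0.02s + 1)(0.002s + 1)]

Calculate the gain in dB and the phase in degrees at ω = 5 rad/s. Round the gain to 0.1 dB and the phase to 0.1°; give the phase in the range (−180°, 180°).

-34.0 dB, -6.3°

At ω = 5 rad/s:
pole (1 + j5·0.02) = 1 + j0.1 → |·| ≈ 1.005, ∠ ≈ 5.71°
pole (1 + j5·0.002) = 1 + j0.01 → |·| ≈ 1, ∠ ≈ 0.57°
|L| = 0.02 · 1 / (1.005 · 1) ≈ 0.0199
Gain = 20 log₁₀(0.0199) ≈ -34.02 dB
∠L = (0°) − (5.71° + 0.57°) = -6.28°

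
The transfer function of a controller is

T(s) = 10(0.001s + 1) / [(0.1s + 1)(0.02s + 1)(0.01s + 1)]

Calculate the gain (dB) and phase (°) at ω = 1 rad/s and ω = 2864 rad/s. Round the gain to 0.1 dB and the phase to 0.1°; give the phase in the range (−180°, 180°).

ω = 1: 20.0 dB, -7.4°; ω = 2864: -83.8 dB, 164.0°

At ω = 1 rad/s:
zero (1 + j1·0.001) = 1 + j0.001 → |·| ≈ 1, ∠ ≈ 0.06°
pole (1 + j1·0.1) = 1 + j0.1 → |·| ≈ 1.005, ∠ ≈ 5.71°
pole (1 + j1·0.02) = 1 + j0.02 → |·| ≈ 1.0002, ∠ ≈ 1.15°
pole (1 + j1·0.01) = 1 + j0.01 → |·| ≈ 1, ∠ ≈ 0.57°
|T| = 10 · 1 / (1.005 · 1.0002 · 1) ≈ 9.9483
Gain = 20 log₁₀(9.9483) ≈ 19.95 dB
∠T = (0.06°) − (5.71° + 1.15° + 0.57°) = -7.37°

At ω = 2864 rad/s:
zero (1 + j2864·0.001) = 1 + j2.864 → |·| ≈ 3.0336, ∠ ≈ 70.75°
pole (1 + j2864·0.1) = 1 + j286.4 → |·| ≈ 286.4, ∠ ≈ 89.80°
pole (1 + j2864·0.02) = 1 + j57.28 → |·| ≈ 57.289, ∠ ≈ 89.00°
pole (1 + j2864·0.01) = 1 + j28.64 → |·| ≈ 28.657, ∠ ≈ 88.00°
|T| = 10 · 3.0336 / (286.4 · 57.289 · 28.657) ≈ 6.4518e-05
Gain = 20 log₁₀(6.4518e-05) ≈ -83.81 dB
∠T = (70.75°) − (89.80° + 89.00° + 88.00°) = -196.05° ≡ 163.95° (principal value)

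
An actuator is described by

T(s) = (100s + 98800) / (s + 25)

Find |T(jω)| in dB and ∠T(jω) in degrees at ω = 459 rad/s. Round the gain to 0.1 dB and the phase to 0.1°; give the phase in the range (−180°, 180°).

Substitute s = j459:
Numerator: 100(j459) + 98800 = 98800 + j45900
Denominator: (j459) + 25 = 25 + j459
|N| = √(98800² + 45900²) ≈ 1.0894e+05, ∠N ≈ 24.92°
|D| = √(25² + 459²) ≈ 459.68, ∠D ≈ 86.88°
|T| = 1.0894e+05 / 459.68 ≈ 236.99
Gain = 20 log₁₀(236.99) ≈ 47.49 dB
∠T = 24.92° − 86.88° = -61.96°

47.5 dB, -62.0°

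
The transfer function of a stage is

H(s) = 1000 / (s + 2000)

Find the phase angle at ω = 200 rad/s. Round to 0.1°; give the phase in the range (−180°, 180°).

-5.7°

At s = jω = j200:
pole (s+2000): 2000 + j200 → |·| = √(2000²+200²) = √4040000 ≈ 2010, ∠ = arctan(200/2000) ≈ 5.71°
∠H = 0.00° − 5.71° = -5.71°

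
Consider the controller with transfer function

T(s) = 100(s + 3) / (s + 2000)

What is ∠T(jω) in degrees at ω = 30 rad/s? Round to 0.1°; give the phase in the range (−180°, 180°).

83.4°

At s = jω = j30:
zero (s+3): 3 + j30 → |·| = √(3²+30²) = √909 ≈ 30.15, ∠ = arctan(30/3) ≈ 84.29°
pole (s+2000): 2000 + j30 → |·| = √(2000²+30²) = √4000900 ≈ 2000.2, ∠ = arctan(30/2000) ≈ 0.86°
∠T = 84.29° − 0.86° = 83.43°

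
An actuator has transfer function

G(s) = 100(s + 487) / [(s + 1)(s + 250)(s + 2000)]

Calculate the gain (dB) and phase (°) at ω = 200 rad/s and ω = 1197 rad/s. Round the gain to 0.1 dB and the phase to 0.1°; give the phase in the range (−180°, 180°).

ω = 200: -67.8 dB, -111.8°; ω = 1197: -88.4 dB, -131.2°

At s = jω = j200:
zero (s+487): 487 + j200 → |·| = √(487²+200²) = √277169 ≈ 526.47, ∠ = arctan(200/487) ≈ 22.33°
pole (s+1): 1 + j200 → |·| = √(1²+200²) = √40001 ≈ 200, ∠ = arctan(200/1) ≈ 89.71°
pole (s+250): 250 + j200 → |·| = √(250²+200²) = √102500 ≈ 320.16, ∠ = arctan(200/250) ≈ 38.66°
pole (s+2000): 2000 + j200 → |·| = √(2000²+200²) = √4040000 ≈ 2010, ∠ = arctan(200/2000) ≈ 5.71°
|G| = 100 · 526.47 / 1.287e+08 ≈ 0.00040907
Gain = 20 log₁₀(0.00040907) ≈ -67.76 dB
∠G = 22.33° − 134.08° = -111.75°

At s = jω = j1197:
zero (s+487): 487 + j1197 → |·| = √(487²+1197²) = √1669978 ≈ 1292.3, ∠ = arctan(1197/487) ≈ 67.86°
pole (s+1): 1 + j1197 → |·| = √(1²+1197²) = √1432810 ≈ 1197, ∠ = arctan(1197/1) ≈ 89.95°
pole (s+250): 250 + j1197 → |·| = √(250²+1197²) = √1495309 ≈ 1222.8, ∠ = arctan(1197/250) ≈ 78.20°
pole (s+2000): 2000 + j1197 → |·| = √(2000²+1197²) = √5432809 ≈ 2330.8, ∠ = arctan(1197/2000) ≈ 30.90°
|G| = 100 · 1292.3 / 3.4116e+09 ≈ 3.788e-05
Gain = 20 log₁₀(3.788e-05) ≈ -88.43 dB
∠G = 67.86° − 199.05° = -131.19°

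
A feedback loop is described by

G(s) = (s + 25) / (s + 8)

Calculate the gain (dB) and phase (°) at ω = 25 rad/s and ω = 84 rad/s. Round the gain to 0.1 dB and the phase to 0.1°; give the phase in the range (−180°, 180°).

ω = 25: 2.6 dB, -27.3°; ω = 84: 0.3 dB, -11.1°

Substitute s = j25:
Numerator: (j25) + 25 = 25 + j25
Denominator: (j25) + 8 = 8 + j25
|N| = √(25² + 25²) ≈ 35.355, ∠N ≈ 45.00°
|D| = √(8² + 25²) ≈ 26.249, ∠D ≈ 72.26°
|G| = 35.355 / 26.249 ≈ 1.3469
Gain = 20 log₁₀(1.3469) ≈ 2.59 dB
∠G = 45.00° − 72.26° = -27.26°

Substitute s = j84:
Numerator: (j84) + 25 = 25 + j84
Denominator: (j84) + 8 = 8 + j84
|N| = √(25² + 84²) ≈ 87.641, ∠N ≈ 73.43°
|D| = √(8² + 84²) ≈ 84.38, ∠D ≈ 84.56°
|G| = 87.641 / 84.38 ≈ 1.0386
Gain = 20 log₁₀(1.0386) ≈ 0.33 dB
∠G = 73.43° − 84.56° = -11.13°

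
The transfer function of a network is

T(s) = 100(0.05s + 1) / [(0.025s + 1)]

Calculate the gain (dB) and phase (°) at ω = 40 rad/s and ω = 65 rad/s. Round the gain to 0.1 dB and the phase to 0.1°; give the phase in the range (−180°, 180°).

At ω = 40 rad/s:
zero (1 + j40·0.05) = 1 + j2 → |·| ≈ 2.2361, ∠ ≈ 63.43°
pole (1 + j40·0.025) = 1 + j1 → |·| ≈ 1.4142, ∠ ≈ 45.00°
|T| = 100 · 2.2361 / (1.4142) ≈ 158.12
Gain = 20 log₁₀(158.12) ≈ 43.98 dB
∠T = (63.43°) − (45.00°) = 18.43°

At ω = 65 rad/s:
zero (1 + j65·0.05) = 1 + j3.25 → |·| ≈ 3.4004, ∠ ≈ 72.90°
pole (1 + j65·0.025) = 1 + j1.625 → |·| ≈ 1.908, ∠ ≈ 58.39°
|T| = 100 · 3.4004 / (1.908) ≈ 178.22
Gain = 20 log₁₀(178.22) ≈ 45.02 dB
∠T = (72.90°) − (58.39°) = 14.51°

ω = 40: 44.0 dB, 18.4°; ω = 65: 45.0 dB, 14.5°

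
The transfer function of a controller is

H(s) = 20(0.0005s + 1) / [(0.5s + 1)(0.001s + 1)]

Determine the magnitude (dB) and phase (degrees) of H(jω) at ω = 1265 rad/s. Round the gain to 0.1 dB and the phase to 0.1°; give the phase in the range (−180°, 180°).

At ω = 1265 rad/s:
zero (1 + j1265·0.0005) = 1 + j0.6325 → |·| ≈ 1.1832, ∠ ≈ 32.31°
pole (1 + j1265·0.5) = 1 + j632.5 → |·| ≈ 632.5, ∠ ≈ 89.91°
pole (1 + j1265·0.001) = 1 + j1.265 → |·| ≈ 1.6125, ∠ ≈ 51.67°
|H| = 20 · 1.1832 / (632.5 · 1.6125) ≈ 0.023202
Gain = 20 log₁₀(0.023202) ≈ -32.69 dB
∠H = (32.31°) − (89.91° + 51.67°) = -109.27°

-32.7 dB, -109.3°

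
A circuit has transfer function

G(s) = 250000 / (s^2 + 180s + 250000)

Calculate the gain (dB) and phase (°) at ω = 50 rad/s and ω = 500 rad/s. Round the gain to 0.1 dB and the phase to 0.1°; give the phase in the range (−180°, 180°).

At s = jω = j50:
quadratic: (j50)² + 180·j50 + 250000 = 247500 + j9000 → |·| ≈ 2.4766e+05, ∠ ≈ 2.08°
|G| = 250000 / 2.4766e+05 ≈ 1.0094
Gain = 20 log₁₀(1.0094) ≈ 0.08 dB
∠G = 0.00° − 2.08° = -2.08°

At s = jω = j500:
quadratic: (j500)² + 180·j500 + 250000 = 0 + j90000 → |·| ≈ 90000, ∠ ≈ 90.00°
|G| = 250000 / 90000 ≈ 2.7778
Gain = 20 log₁₀(2.7778) ≈ 8.87 dB
∠G = 0.00° − 90.00° = -90.00°

ω = 50: 0.1 dB, -2.1°; ω = 500: 8.9 dB, -90.0°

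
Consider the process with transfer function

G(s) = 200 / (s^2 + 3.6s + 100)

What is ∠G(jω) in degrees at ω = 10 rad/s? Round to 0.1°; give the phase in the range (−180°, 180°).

At s = jω = j10:
quadratic: (j10)² + 3.6·j10 + 100 = 0 + j36 → |·| ≈ 36, ∠ ≈ 90.00°
∠G = 0.00° − 90.00° = -90.00°

-90.0°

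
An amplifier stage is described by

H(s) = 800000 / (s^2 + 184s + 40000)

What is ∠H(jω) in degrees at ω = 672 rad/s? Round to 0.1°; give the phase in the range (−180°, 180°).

-163.3°

At s = jω = j672:
quadratic: (j672)² + 184·j672 + 40000 = -411584 + j123648 → |·| ≈ 4.2976e+05, ∠ ≈ 163.28°
∠H = 0.00° − 163.28° = -163.28°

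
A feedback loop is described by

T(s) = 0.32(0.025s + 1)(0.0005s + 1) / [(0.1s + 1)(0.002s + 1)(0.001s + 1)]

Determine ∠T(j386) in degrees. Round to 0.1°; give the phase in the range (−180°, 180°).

At ω = 386 rad/s:
zero (1 + j386·0.025) = 1 + j9.65 → |·| ≈ 9.7017, ∠ ≈ 84.08°
zero (1 + j386·0.0005) = 1 + j0.193 → |·| ≈ 1.0185, ∠ ≈ 10.92°
pole (1 + j386·0.1) = 1 + j38.6 → |·| ≈ 38.613, ∠ ≈ 88.52°
pole (1 + j386·0.002) = 1 + j0.772 → |·| ≈ 1.2633, ∠ ≈ 37.67°
pole (1 + j386·0.001) = 1 + j0.386 → |·| ≈ 1.0719, ∠ ≈ 21.11°
∠T = (84.08° + 10.92°) − (88.52° + 37.67° + 21.11°) = -52.30°

-52.3°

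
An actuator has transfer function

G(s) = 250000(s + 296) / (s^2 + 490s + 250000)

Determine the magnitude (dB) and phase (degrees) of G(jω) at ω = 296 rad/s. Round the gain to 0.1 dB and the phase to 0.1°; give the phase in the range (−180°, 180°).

At s = jω = j296:
zero (s+296): 296 + j296 → |·| = √(296²+296²) = √175232 ≈ 418.61, ∠ = arctan(296/296) ≈ 45.00°
quadratic: (j296)² + 490·j296 + 250000 = 162384 + j145040 → |·| ≈ 2.1773e+05, ∠ ≈ 41.77°
|G| = 250000 · 418.61 / 2.1773e+05 ≈ 480.65
Gain = 20 log₁₀(480.65) ≈ 53.64 dB
∠G = 45.00° − 41.77° = 3.23°

53.6 dB, 3.2°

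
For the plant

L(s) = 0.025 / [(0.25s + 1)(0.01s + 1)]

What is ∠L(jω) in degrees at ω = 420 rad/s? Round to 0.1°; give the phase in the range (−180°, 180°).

-166.1°

At ω = 420 rad/s:
pole (1 + j420·0.25) = 1 + j105 → |·| ≈ 105, ∠ ≈ 89.45°
pole (1 + j420·0.01) = 1 + j4.2 → |·| ≈ 4.3174, ∠ ≈ 76.61°
∠L = (0°) − (89.45° + 76.61°) = -166.06°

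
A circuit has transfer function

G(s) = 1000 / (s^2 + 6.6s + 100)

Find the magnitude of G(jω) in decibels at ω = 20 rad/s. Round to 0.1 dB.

9.7 dB

At s = jω = j20:
quadratic: (j20)² + 6.6·j20 + 100 = -300 + j132 → |·| ≈ 327.76, ∠ ≈ 156.25°
|G| = 1000 / 327.76 ≈ 3.051
Gain = 20 log₁₀(3.051) ≈ 9.69 dB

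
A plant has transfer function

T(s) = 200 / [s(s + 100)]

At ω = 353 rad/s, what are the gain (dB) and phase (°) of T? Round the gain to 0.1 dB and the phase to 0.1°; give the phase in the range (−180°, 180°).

-56.2 dB, -164.2°

At s = jω = j353:
pole (s+100): 100 + j353 → |·| = √(100²+353²) = √134609 ≈ 366.89, ∠ = arctan(353/100) ≈ 74.18°
pole at origin: |s| = 353, ∠ = 90.00° (in denominator)
|T| = 200 / 1.2951e+05 ≈ 0.0015443
Gain = 20 log₁₀(0.0015443) ≈ -56.23 dB
∠T = 0.00° − 164.18° = -164.18°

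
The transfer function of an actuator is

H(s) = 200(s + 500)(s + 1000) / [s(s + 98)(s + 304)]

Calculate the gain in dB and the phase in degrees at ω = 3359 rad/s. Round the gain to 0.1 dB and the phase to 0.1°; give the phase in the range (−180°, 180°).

-24.1 dB, -108.2°

At s = jω = j3359:
zero (s+500): 500 + j3359 → |·| = √(500²+3359²) = √11532881 ≈ 3396, ∠ = arctan(3359/500) ≈ 81.53°
zero (s+1000): 1000 + j3359 → |·| = √(1000²+3359²) = √12282881 ≈ 3504.7, ∠ = arctan(3359/1000) ≈ 73.42°
pole (s+98): 98 + j3359 → |·| = √(98²+3359²) = √11292485 ≈ 3360.4, ∠ = arctan(3359/98) ≈ 88.33°
pole (s+304): 304 + j3359 → |·| = √(304²+3359²) = √11375297 ≈ 3372.7, ∠ = arctan(3359/304) ≈ 84.83°
pole at origin: |s| = 3359, ∠ = 90.00° (in denominator)
|H| = 200 · 1.1902e+07 / 3.807e+10 ≈ 0.062527
Gain = 20 log₁₀(0.062527) ≈ -24.08 dB
∠H = 154.95° − 263.16° = -108.21°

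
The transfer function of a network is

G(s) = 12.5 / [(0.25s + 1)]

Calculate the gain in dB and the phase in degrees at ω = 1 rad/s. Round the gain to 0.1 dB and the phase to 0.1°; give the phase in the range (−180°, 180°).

21.7 dB, -14.0°

At ω = 1 rad/s:
pole (1 + j1·0.25) = 1 + j0.25 → |·| ≈ 1.0308, ∠ ≈ 14.04°
|G| = 12.5 · 1 / (1.0308) ≈ 12.127
Gain = 20 log₁₀(12.127) ≈ 21.68 dB
∠G = (0°) − (14.04°) = -14.04°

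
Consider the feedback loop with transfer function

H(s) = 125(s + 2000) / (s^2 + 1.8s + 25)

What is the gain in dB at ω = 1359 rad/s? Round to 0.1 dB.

-15.7 dB

At s = jω = j1359:
zero (s+2000): 2000 + j1359 → |·| = √(2000²+1359²) = √5846881 ≈ 2418, ∠ = arctan(1359/2000) ≈ 34.20°
quadratic: (j1359)² + 1.8·j1359 + 25 = -1846856 + j2446.2 → |·| ≈ 1.8469e+06, ∠ ≈ 179.92°
|H| = 125 · 2418 / 1.8469e+06 ≈ 0.16365
Gain = 20 log₁₀(0.16365) ≈ -15.72 dB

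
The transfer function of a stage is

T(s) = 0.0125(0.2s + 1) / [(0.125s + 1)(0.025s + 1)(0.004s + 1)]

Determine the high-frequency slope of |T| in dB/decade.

-40 dB/decade

Each pole contributes −20 dB/decade at high frequency; each zero contributes +20 dB/decade.
Net: 1 zero(s) − 3 pole(s) → -40 dB/decade.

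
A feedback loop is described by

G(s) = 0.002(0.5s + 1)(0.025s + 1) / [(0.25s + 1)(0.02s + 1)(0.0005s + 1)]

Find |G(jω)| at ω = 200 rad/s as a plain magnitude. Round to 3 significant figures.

At ω = 200 rad/s:
zero (1 + j200·0.5) = 1 + j100 → |·| ≈ 100, ∠ ≈ 89.43°
zero (1 + j200·0.025) = 1 + j5 → |·| ≈ 5.099, ∠ ≈ 78.69°
pole (1 + j200·0.25) = 1 + j50 → |·| ≈ 50.01, ∠ ≈ 88.85°
pole (1 + j200·0.02) = 1 + j4 → |·| ≈ 4.1231, ∠ ≈ 75.96°
pole (1 + j200·0.0005) = 1 + j0.1 → |·| ≈ 1.005, ∠ ≈ 5.71°
|G| = 0.002 · 100 · 5.099 / (50.01 · 4.1231 · 1.005) ≈ 0.0049212

0.00492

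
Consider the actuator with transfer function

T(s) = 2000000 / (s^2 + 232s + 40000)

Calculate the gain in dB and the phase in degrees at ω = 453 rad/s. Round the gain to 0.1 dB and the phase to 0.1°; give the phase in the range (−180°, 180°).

At s = jω = j453:
quadratic: (j453)² + 232·j453 + 40000 = -165209 + j105096 → |·| ≈ 1.958e+05, ∠ ≈ 147.54°
|T| = 2000000 / 1.958e+05 ≈ 10.215
Gain = 20 log₁₀(10.215) ≈ 20.18 dB
∠T = 0.00° − 147.54° = -147.54°

20.2 dB, -147.5°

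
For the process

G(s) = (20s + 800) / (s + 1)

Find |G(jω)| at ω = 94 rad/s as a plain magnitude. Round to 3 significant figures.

Substitute s = j94:
Numerator: 20(j94) + 800 = 800 + j1880
Denominator: (j94) + 1 = 1 + j94
|N| = √(800² + 1880²) ≈ 2043.1, ∠N ≈ 66.95°
|D| = √(1² + 94²) ≈ 94.005, ∠D ≈ 89.39°
|G| = 2043.1 / 94.005 ≈ 21.734

21.7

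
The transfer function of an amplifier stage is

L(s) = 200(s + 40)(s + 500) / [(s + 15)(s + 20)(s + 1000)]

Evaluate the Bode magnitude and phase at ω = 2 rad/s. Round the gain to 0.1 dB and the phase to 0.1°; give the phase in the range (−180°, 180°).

22.4 dB, -10.3°

At s = jω = j2:
zero (s+40): 40 + j2 → |·| = √(40²+2²) = √1604 ≈ 40.05, ∠ = arctan(2/40) ≈ 2.86°
zero (s+500): 500 + j2 → |·| = √(500²+2²) = √250004 ≈ 500, ∠ = arctan(2/500) ≈ 0.23°
pole (s+15): 15 + j2 → |·| = √(15²+2²) = √229 ≈ 15.133, ∠ = arctan(2/15) ≈ 7.59°
pole (s+20): 20 + j2 → |·| = √(20²+2²) = √404 ≈ 20.1, ∠ = arctan(2/20) ≈ 5.71°
pole (s+1000): 1000 + j2 → |·| = √(1000²+2²) = √1000004 ≈ 1000, ∠ = arctan(2/1000) ≈ 0.11°
|L| = 200 · 20025 / 3.0417e+05 ≈ 13.167
Gain = 20 log₁₀(13.167) ≈ 22.39 dB
∠L = 3.09° − 13.41° = -10.32°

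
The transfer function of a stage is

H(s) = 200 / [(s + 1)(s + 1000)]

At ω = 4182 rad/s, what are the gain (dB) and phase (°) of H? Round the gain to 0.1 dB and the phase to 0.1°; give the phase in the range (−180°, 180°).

At s = jω = j4182:
pole (s+1): 1 + j4182 → |·| = √(1²+4182²) = √17489125 ≈ 4182, ∠ = arctan(4182/1) ≈ 89.99°
pole (s+1000): 1000 + j4182 → |·| = √(1000²+4182²) = √18489124 ≈ 4299.9, ∠ = arctan(4182/1000) ≈ 76.55°
|H| = 200 / 1.7982e+07 ≈ 1.1122e-05
Gain = 20 log₁₀(1.1122e-05) ≈ -99.08 dB
∠H = 0.00° − 166.54° = -166.54°

-99.1 dB, -166.5°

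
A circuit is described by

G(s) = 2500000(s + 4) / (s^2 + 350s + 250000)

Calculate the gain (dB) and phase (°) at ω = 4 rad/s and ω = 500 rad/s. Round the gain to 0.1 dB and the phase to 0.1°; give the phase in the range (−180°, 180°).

ω = 4: 35.1 dB, 44.7°; ω = 500: 77.1 dB, -0.5°

At s = jω = j4:
zero (s+4): 4 + j4 → |·| = √(4²+4²) = √32 ≈ 5.6569, ∠ = arctan(4/4) ≈ 45.00°
quadratic: (j4)² + 350·j4 + 250000 = 249984 + j1400 → |·| ≈ 2.4999e+05, ∠ ≈ 0.32°
|G| = 2500000 · 5.6569 / 2.4999e+05 ≈ 56.571
Gain = 20 log₁₀(56.571) ≈ 35.05 dB
∠G = 45.00° − 0.32° = 44.68°

At s = jω = j500:
zero (s+4): 4 + j500 → |·| = √(4²+500²) = √250016 ≈ 500.02, ∠ = arctan(500/4) ≈ 89.54°
quadratic: (j500)² + 350·j500 + 250000 = 0 + j175000 → |·| ≈ 1.75e+05, ∠ ≈ 90.00°
|G| = 2500000 · 500.02 / 1.75e+05 ≈ 7143.1
Gain = 20 log₁₀(7143.1) ≈ 77.08 dB
∠G = 89.54° − 90.00° = -0.46°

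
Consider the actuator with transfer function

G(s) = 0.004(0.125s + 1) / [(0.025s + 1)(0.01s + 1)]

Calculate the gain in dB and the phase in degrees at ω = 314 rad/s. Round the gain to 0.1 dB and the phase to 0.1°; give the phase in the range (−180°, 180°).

At ω = 314 rad/s:
zero (1 + j314·0.125) = 1 + j39.25 → |·| ≈ 39.263, ∠ ≈ 88.54°
pole (1 + j314·0.025) = 1 + j7.85 → |·| ≈ 7.9134, ∠ ≈ 82.74°
pole (1 + j314·0.01) = 1 + j3.14 → |·| ≈ 3.2954, ∠ ≈ 72.33°
|G| = 0.004 · 39.263 / (7.9134 · 3.2954) ≈ 0.0060224
Gain = 20 log₁₀(0.0060224) ≈ -44.40 dB
∠G = (88.54°) − (82.74° + 72.33°) = -66.53°

-44.4 dB, -66.5°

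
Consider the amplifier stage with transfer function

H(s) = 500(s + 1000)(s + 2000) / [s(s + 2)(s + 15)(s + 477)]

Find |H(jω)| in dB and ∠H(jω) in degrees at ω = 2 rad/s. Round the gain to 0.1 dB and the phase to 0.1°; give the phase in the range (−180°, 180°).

87.8 dB, -142.7°

At s = jω = j2:
zero (s+1000): 1000 + j2 → |·| = √(1000²+2²) = √1000004 ≈ 1000, ∠ = arctan(2/1000) ≈ 0.11°
zero (s+2000): 2000 + j2 → |·| = √(2000²+2²) = √4000004 ≈ 2000, ∠ = arctan(2/2000) ≈ 0.06°
pole (s+2): 2 + j2 → |·| = √(2²+2²) = √8 ≈ 2.8284, ∠ = arctan(2/2) ≈ 45.00°
pole (s+15): 15 + j2 → |·| = √(15²+2²) = √229 ≈ 15.133, ∠ = arctan(2/15) ≈ 7.59°
pole (s+477): 477 + j2 → |·| = √(477²+2²) = √227533 ≈ 477, ∠ = arctan(2/477) ≈ 0.24°
pole at origin: |s| = 2, ∠ = 90.00° (in denominator)
|H| = 500 · 2e+06 / 40833 ≈ 24490
Gain = 20 log₁₀(24490) ≈ 87.78 dB
∠H = 0.17° − 142.83° = -142.66°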